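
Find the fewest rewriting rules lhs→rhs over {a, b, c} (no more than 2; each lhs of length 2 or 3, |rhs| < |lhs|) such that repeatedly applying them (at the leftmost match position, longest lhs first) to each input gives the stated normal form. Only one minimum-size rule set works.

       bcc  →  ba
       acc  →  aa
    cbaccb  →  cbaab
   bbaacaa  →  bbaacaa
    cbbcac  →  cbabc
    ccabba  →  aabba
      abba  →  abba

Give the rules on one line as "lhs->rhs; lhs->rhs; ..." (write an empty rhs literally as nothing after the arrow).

bca->ab; cc->a

  | bcc => ba
  | acc => aa
  | cbaccb => cbaab
  | bbaacaa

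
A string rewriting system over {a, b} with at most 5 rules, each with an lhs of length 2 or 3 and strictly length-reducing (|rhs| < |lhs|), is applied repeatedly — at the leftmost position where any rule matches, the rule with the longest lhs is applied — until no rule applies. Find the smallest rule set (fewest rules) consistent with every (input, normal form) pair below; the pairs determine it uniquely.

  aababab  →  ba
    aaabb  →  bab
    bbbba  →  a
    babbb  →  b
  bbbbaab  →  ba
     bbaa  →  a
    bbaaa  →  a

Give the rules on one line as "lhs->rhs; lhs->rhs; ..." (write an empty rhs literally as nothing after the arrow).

  | aababab => baabab => bbaab => aab => ba
  | aaabb => aabb => bab
  | bbbba => bba => a
  | babbb => bbb => b

aa->a; aab->ba; abb->b; bb->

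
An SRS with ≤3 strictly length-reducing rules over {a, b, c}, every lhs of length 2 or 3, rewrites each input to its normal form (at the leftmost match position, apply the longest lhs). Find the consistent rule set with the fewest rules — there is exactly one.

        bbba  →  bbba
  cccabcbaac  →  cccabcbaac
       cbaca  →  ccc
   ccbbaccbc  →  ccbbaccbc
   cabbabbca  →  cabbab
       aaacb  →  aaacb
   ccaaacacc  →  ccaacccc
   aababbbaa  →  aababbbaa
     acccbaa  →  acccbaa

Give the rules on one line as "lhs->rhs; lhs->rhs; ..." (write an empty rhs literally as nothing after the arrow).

  | bbba
  | cccabcbaac
  | cbaca => cbcc => ccc
  | ccbbaccbc

aca->cc; bca->; bcc->cc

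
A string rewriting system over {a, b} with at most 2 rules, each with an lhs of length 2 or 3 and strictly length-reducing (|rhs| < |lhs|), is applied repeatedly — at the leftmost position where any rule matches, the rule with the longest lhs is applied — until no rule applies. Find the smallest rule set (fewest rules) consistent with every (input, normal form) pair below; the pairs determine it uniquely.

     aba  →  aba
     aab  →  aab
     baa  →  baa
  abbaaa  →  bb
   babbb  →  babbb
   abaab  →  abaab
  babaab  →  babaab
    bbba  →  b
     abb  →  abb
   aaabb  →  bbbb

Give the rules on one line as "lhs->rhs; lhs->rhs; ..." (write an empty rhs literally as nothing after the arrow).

  | aba
  | aab
  | baa
  | abbaaa => aaa => bb

aaa->bb; bba->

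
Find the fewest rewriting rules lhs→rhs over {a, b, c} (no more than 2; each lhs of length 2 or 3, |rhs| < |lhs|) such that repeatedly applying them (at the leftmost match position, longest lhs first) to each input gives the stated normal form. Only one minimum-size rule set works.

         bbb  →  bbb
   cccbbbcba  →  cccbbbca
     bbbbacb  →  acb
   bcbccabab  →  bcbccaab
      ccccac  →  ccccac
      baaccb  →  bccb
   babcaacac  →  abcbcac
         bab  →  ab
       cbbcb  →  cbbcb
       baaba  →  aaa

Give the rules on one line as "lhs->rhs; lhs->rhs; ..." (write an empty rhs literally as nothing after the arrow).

  | bbb
  | cccbbbcba => cccbbbca
  | bbbbacb => bbbacb => bbacb => bacb => acb
  | bcbccabab => bcbccaab

aac->bc; ba->a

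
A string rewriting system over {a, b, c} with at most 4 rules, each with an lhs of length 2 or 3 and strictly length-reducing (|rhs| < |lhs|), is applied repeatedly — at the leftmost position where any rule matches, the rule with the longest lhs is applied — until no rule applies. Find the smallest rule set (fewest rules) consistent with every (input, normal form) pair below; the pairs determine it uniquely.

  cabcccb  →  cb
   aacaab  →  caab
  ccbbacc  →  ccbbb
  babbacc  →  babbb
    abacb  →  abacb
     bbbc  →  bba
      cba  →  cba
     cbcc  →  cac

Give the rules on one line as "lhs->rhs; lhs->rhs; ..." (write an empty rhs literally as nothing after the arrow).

  | cabcccb => caaccb => cccb => cb
  | aacaab => caab
  | ccbbacc => ccbbb
  | babbacc => babbb

aac->c; acc->b; bc->a; ccc->c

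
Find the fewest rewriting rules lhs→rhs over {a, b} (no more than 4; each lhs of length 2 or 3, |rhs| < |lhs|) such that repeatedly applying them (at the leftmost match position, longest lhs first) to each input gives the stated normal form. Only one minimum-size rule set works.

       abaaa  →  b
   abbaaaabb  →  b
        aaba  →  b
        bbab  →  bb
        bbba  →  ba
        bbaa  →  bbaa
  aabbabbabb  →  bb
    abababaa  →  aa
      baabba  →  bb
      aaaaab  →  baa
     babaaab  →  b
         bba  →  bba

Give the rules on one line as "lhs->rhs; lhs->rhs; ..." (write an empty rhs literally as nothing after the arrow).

aaa->b; aab->aa; ab->; bbb->b

  | abaaa => aaa => b
  | abbaaaabb => baaaabb => bbabb => bbb => b
  | aaba => aaa => b
  | bbab => bb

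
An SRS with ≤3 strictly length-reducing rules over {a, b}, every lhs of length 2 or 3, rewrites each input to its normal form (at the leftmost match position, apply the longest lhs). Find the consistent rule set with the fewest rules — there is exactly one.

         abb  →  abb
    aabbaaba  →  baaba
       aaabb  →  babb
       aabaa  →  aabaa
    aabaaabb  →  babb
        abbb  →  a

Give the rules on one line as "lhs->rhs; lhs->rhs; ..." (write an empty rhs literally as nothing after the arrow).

aaa->ba; bba->a; bbb->

  | abb
  | aabbaaba => aaaaba => baaba
  | aaabb => babb
  | aabaa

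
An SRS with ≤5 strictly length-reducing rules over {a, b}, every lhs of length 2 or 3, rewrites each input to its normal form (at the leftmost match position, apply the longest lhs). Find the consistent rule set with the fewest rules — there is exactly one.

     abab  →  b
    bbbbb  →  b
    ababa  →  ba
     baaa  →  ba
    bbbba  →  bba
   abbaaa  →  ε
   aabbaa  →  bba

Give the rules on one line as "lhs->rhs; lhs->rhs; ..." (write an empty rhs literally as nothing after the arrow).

aa->; ab->a; baa->ba; bbb->b

  | abab => aab => b
  | bbbbb => bbb => b
  | ababa => aaba => ba
  | baaa => baa => ba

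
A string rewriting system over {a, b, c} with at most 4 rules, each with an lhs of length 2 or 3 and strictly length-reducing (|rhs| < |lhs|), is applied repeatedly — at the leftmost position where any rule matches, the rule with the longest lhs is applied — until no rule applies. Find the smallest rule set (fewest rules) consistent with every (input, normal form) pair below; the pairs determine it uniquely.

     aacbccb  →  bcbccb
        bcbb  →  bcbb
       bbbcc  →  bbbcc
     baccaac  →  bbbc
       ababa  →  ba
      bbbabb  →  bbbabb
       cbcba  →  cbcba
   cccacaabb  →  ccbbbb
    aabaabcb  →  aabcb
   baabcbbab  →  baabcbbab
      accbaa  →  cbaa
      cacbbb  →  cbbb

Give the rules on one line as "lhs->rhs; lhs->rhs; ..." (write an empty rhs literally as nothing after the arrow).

  | aacbccb => bcbccb
  | bcbb
  | bbbcc
  | baccaac => bcaac => bbbc

aac->bc; aba->; ac->; caa->bb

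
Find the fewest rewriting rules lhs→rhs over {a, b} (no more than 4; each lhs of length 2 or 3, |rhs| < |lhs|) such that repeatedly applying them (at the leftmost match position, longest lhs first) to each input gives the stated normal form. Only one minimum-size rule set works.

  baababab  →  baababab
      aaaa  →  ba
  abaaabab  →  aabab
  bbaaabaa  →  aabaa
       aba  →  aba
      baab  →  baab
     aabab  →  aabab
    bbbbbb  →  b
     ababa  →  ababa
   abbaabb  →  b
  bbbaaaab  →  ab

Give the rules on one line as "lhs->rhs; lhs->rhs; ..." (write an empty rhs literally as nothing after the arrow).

aaa->b; bb->a; bba->

  | baababab
  | aaaa => ba
  | abaaabab => abbbab => aabab
  | bbaaabaa => aabaa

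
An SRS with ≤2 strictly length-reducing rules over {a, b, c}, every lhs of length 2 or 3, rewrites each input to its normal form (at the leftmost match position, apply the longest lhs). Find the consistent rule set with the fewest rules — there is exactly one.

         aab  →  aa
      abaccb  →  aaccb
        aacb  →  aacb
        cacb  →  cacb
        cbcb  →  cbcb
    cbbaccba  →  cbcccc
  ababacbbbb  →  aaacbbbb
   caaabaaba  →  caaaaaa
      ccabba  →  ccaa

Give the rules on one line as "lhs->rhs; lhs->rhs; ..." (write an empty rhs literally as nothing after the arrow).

ab->a; ba->c

  | aab => aa
  | abaccb => aaccb
  | aacb
  | cacb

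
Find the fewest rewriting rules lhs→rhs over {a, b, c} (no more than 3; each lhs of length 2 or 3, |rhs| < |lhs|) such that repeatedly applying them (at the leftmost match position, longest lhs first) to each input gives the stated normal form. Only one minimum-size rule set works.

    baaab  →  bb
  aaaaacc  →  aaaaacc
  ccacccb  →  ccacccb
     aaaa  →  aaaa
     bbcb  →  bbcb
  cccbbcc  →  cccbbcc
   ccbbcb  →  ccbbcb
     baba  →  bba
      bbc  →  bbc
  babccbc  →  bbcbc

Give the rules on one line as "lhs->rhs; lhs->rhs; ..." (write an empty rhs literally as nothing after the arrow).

ab->b; abc->b

  | baaab => baab => bab => bb
  | aaaaacc
  | ccacccb
  | aaaa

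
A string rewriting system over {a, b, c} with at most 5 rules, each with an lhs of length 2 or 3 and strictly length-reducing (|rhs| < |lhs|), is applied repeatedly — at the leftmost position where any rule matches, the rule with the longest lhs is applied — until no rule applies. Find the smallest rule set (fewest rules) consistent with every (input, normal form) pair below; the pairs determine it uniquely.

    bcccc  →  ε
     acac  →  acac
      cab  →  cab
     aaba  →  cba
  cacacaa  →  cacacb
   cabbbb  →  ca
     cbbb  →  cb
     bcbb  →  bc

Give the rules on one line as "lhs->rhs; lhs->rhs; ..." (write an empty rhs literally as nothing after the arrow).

  | bcccc => bacc => baa => bb => ε
  | acac
  | cab
  | aaba => cba

aa->b; aab->cb; bb->; cc->a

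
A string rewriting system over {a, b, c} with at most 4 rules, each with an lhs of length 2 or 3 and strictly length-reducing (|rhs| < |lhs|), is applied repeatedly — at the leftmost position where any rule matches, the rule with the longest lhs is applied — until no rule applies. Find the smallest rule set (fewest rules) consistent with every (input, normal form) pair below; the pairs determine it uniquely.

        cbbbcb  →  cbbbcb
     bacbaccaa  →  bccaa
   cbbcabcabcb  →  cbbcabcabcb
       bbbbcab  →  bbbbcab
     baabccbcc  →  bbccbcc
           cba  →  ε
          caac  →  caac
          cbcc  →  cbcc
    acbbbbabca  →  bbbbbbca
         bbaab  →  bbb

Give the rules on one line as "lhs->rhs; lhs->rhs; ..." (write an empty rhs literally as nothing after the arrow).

  | cbbbcb
  | bacbaccaa => bcbaccaa => bccaa
  | cbbcabcabcb
  | bbbbcab

acb->bb; ba->b; cba->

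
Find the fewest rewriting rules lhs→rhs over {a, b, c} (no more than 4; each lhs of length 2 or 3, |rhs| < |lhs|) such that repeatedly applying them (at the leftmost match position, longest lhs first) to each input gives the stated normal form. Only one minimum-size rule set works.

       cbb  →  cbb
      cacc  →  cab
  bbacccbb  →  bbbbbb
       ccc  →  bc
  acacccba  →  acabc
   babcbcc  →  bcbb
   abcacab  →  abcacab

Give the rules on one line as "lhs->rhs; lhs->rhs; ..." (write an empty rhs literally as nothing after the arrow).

  | cbb
  | cacc => cab
  | bbacccbb => bbbccbb => bbbbbb
  | ccc => bc

ba->; bac->bb; cc->b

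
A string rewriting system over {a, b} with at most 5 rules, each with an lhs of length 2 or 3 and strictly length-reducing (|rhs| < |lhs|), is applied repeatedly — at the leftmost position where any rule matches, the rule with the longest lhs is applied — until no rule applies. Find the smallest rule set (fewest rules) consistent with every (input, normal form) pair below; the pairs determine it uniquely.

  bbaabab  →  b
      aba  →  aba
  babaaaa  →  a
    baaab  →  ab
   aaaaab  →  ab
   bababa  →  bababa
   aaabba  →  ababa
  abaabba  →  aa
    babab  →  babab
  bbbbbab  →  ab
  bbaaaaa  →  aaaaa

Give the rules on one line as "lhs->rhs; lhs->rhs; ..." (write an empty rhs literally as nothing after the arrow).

  | bbaabab => aabab => baab => bbb => bb => b
  | aba
  | babaaaa => babbaa => baaa => bba => a
  | baaab => bbab => ab

aab->ba; baa->bb; bb->b; bba->a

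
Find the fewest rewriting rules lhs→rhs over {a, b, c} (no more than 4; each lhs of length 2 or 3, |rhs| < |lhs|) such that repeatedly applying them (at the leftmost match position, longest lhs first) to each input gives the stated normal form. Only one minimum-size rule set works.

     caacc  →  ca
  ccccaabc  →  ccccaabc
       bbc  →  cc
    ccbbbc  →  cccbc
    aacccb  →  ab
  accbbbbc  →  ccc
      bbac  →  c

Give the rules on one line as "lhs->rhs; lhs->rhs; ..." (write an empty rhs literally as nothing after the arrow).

  | caacc => caac => ca
  | ccccaabc
  | bbc => cc
  | ccbbbc => cccbc

ac->; acc->ac; bb->c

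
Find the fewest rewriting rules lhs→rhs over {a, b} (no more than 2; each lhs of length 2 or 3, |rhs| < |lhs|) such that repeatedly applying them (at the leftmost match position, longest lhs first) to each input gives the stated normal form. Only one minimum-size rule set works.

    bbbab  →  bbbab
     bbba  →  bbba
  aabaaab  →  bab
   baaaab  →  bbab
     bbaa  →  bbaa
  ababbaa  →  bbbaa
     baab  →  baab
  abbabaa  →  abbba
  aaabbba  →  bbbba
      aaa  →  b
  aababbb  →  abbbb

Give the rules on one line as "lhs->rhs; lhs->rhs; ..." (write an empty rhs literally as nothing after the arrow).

  | bbbab
  | bbba
  | aabaaab => abaab => bab
  | baaaab => bbab

aaa->b; aba->b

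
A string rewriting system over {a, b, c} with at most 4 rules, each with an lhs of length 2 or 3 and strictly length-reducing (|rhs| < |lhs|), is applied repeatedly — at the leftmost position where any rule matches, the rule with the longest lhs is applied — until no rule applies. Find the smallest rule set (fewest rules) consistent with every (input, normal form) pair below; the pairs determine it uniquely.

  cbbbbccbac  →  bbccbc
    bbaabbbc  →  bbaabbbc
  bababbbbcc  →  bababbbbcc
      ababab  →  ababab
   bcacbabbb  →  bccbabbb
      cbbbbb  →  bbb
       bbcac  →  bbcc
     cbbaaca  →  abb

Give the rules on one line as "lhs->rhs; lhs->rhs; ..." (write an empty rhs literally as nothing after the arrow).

  | cbbbbccbac => bbccbac => bbccbc
  | bbaabbbc
  | bababbbbcc
  | ababab

ac->c; aca->bb; cbb->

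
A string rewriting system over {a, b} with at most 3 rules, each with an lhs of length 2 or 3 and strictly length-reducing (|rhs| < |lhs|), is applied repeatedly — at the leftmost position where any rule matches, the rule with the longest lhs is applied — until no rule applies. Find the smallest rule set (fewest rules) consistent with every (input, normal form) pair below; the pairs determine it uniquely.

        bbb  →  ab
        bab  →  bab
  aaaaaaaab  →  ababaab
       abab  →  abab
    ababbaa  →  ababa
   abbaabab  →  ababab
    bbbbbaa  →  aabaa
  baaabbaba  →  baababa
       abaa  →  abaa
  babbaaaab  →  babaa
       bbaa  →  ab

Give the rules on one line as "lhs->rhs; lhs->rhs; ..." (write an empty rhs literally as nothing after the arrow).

aaa->ab; bb->a

  | bbb => ab
  | bab
  | aaaaaaaab => abaaaaab => ababaab
  | abab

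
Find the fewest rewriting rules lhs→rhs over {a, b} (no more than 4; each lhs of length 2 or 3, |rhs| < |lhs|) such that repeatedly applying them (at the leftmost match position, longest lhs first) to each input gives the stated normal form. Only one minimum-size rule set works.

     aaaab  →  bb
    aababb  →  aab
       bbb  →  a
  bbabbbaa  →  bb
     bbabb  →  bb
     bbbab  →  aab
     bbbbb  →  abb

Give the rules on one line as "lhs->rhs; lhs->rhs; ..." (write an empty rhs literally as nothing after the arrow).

aaa->bb; ba->b; bab->ba; bbb->a

  | aaaab => bbab => bba => bb
  | aababb => aabab => aaba => aab
  | bbb => a
  | bbabbbaa => bbabbaa => bbabaa => bbaaa => bbaa => bba => bb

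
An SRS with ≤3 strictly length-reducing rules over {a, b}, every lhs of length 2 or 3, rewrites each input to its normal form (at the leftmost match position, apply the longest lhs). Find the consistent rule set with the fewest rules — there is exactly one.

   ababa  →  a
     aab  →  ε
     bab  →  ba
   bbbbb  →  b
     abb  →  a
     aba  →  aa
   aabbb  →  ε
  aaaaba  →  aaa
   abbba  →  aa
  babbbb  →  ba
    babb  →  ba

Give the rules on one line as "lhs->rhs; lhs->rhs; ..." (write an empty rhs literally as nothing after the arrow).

aab->; ab->a; bb->

  | ababa => aaba => a
  | aab => ε
  | bab => ba
  | bbbbb => bbb => b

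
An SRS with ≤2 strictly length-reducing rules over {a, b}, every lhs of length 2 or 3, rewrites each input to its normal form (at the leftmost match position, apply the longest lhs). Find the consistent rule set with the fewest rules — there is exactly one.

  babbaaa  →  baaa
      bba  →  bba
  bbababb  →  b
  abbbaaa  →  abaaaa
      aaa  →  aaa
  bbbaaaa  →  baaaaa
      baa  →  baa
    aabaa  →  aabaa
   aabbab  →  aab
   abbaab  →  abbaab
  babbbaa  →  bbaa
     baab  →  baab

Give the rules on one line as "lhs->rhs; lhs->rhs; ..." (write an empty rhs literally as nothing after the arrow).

bab->; bbb->ba

  | babbaaa => baaa
  | bba
  | bbababb => babb => b
  | abbbaaa => abaaaa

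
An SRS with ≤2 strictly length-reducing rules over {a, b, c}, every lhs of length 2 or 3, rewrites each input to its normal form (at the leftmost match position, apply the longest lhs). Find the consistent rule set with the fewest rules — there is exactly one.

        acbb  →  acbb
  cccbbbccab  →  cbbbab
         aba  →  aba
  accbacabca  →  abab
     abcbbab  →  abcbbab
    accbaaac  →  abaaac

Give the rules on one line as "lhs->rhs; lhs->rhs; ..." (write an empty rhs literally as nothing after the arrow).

ca->; cc->

  | acbb
  | cccbbbccab => cbbbccab => cbbbab
  | aba
  | accbacabca => abacabca => ababca => abab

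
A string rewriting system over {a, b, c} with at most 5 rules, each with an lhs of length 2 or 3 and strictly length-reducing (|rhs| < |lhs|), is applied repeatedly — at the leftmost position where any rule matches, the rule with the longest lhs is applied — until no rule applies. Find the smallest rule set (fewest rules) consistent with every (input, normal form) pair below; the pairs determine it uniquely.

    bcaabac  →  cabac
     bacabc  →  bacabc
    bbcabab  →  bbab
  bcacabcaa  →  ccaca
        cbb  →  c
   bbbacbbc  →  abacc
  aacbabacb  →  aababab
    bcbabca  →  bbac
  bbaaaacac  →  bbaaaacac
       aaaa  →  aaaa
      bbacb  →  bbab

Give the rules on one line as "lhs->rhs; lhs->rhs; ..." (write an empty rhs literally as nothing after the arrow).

bbb->ab; bca->c; cb->b; cbb->c

  | bcaabac => cabac
  | bacabc
  | bbcabab => bcbab => bbab
  | bcacabcaa => ccabcaa => ccaca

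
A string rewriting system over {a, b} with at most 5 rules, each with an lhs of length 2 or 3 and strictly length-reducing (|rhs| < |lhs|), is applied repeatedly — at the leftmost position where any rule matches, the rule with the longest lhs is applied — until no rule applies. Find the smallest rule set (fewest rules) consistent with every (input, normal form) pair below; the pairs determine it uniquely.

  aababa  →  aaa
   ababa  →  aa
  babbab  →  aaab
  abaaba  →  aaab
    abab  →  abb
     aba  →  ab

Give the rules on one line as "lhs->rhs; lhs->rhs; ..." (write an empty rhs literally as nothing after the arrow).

ba->b; baa->aa; bba->a; bbb->aa

  | aababa => aabba => aaa
  | ababa => abba => aa
  | babbab => bbbab => aaab
  | abaaba => aaaba => aaab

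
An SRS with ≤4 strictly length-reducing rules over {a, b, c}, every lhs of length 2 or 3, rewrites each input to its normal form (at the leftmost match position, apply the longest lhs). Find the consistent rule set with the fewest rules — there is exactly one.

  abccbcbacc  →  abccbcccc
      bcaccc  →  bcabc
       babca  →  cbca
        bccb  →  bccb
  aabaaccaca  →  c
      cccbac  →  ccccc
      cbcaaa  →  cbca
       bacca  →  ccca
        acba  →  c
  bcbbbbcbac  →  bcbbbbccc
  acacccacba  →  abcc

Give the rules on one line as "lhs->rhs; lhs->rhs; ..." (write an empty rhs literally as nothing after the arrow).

aa->; ac->; acc->ab; ba->c

  | abccbcbacc => abccbcccc
  | bcaccc => bcabc
  | babca => cbca
  | bccb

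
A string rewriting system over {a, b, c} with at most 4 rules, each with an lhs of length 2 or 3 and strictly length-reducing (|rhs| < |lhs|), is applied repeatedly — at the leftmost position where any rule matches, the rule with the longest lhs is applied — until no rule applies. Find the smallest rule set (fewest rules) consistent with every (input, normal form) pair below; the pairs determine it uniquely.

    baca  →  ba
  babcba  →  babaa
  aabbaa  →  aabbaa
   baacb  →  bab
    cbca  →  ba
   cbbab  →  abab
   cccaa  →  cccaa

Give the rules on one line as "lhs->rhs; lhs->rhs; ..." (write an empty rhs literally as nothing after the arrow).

ac->; cb->a; cbc->b

  | baca => ba
  | babcba => babaa
  | aabbaa
  | baacb => bab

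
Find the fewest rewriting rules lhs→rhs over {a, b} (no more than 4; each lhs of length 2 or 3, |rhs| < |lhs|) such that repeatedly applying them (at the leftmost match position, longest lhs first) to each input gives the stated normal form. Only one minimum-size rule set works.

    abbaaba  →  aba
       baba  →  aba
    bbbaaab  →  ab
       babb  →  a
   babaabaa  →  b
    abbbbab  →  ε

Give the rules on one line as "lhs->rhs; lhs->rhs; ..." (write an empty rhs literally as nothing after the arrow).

  | abbaaba => aaaba => baba => aba
  | baba => aba
  | bbbaaab => baaab => baab => bab => ab
  | babb => abb => a

aa->b; baa->ba; bab->ab; bb->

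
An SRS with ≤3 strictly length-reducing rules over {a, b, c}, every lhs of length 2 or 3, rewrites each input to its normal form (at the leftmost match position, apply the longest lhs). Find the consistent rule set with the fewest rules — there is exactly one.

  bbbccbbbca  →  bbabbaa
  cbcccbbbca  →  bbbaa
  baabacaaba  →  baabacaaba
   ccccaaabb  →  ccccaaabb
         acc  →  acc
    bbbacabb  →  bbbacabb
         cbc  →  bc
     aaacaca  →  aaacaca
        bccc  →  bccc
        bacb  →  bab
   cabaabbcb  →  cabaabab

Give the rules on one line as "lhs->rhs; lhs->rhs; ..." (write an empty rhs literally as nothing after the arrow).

  | bbbccbbbca => bbacbbbca => bbabbbca => bbabbaa
  | cbcccbbbca => bcccbbbca => bccbbbca => bcbbbca => bbbbca => bbbaa
  | baabacaaba
  | ccccaaabb

bbc->ba; cb->b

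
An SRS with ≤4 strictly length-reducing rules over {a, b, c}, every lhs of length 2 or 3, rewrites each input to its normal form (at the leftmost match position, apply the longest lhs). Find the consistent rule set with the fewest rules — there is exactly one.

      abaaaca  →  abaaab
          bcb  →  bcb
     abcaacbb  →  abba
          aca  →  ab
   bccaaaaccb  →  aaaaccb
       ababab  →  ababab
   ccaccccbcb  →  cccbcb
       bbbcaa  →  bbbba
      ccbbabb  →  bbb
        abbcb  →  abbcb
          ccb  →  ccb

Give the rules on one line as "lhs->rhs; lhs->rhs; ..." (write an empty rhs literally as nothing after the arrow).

  | abaaaca => abaaab
  | bcb
  | abcaacbb => abbacbb => abba
  | aca => ab

bcc->; ca->b; cbb->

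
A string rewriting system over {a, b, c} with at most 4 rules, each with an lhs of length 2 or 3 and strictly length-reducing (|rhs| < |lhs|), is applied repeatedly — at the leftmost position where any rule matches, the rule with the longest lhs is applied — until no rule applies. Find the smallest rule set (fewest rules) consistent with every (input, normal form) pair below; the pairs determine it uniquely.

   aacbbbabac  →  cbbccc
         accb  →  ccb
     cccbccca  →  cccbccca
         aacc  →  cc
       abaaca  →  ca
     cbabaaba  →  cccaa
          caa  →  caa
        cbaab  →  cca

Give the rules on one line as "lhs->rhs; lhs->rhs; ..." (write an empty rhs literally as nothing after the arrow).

ab->a; ac->c; ba->c

  | aacbbbabac => acbbbabac => cbbbabac => cbbcbac => cbbccc
  | accb => ccb
  | cccbccca
  | aacc => acc => cc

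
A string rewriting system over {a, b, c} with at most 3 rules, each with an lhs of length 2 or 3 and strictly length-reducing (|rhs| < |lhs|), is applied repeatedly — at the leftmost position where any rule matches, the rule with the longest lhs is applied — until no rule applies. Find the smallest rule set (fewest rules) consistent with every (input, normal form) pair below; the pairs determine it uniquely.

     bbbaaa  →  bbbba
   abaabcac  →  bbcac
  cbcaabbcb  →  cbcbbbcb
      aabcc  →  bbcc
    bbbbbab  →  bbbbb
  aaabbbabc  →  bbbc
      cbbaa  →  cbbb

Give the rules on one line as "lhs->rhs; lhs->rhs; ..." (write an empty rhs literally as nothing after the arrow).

  | bbbaaa => bbbba
  | abaabcac => aabcac => bbcac
  | cbcaabbcb => cbcbbbcb
  | aabcc => bbcc

aa->b; ab->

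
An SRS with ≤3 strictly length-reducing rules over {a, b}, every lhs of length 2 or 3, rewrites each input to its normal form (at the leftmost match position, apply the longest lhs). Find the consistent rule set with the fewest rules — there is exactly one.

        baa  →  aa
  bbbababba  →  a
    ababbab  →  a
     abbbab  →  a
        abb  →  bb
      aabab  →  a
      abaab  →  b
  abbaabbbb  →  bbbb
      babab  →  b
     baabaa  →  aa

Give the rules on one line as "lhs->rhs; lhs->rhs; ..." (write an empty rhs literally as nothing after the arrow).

ab->b; ba->a; bab->a

  | baa => aa
  | bbbababba => bbaabba => baabba => aabba => abba => bba => ba => a
  | ababbab => babbab => abab => bab => a
  | abbbab => bbbab => bba => ba => a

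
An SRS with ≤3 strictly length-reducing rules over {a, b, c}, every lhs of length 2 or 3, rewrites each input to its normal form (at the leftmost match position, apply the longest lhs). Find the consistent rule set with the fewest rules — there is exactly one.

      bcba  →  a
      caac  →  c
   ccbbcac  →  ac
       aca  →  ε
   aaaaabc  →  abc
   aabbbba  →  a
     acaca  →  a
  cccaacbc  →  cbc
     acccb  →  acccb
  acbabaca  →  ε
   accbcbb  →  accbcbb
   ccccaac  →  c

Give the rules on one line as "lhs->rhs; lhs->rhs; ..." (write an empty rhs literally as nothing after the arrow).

  | bcba => bca => ba => a
  | caac => aac => c
  | ccbbcac => ccbbac => ccbac => ccac => cac => ac
  | aca => aa => ε

aa->; ba->a; ca->a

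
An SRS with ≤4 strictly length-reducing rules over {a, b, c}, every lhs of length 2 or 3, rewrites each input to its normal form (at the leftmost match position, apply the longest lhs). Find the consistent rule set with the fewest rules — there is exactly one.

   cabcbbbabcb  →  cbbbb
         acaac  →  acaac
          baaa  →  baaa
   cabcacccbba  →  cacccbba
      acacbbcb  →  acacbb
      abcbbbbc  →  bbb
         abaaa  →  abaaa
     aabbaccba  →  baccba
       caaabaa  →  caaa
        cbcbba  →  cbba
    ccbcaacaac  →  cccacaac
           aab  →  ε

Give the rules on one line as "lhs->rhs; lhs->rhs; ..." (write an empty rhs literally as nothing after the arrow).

aab->; abc->; bc->; bca->c

  | cabcbbbabcb => cbbbabcb => cbbbb
  | acaac
  | baaa
  | cabcacccbba => cacccbba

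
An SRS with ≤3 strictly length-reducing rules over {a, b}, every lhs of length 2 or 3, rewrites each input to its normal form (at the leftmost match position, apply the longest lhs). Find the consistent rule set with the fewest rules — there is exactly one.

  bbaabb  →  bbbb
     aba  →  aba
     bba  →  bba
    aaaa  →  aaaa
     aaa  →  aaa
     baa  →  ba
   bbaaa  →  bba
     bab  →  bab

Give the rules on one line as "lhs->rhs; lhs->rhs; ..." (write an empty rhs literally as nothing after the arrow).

  | bbaabb => bbabb => bbbb
  | aba
  | bba
  | aaaa

abb->bb; baa->ba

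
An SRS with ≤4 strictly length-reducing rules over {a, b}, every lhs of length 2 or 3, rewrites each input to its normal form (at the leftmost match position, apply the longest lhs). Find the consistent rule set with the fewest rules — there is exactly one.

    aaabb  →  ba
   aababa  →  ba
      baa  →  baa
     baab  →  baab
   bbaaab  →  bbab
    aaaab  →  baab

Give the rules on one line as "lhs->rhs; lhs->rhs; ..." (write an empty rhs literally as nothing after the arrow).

aaa->ba; aba->ab; abb->a; bbb->bb

  | aaabb => babb => ba
  | aababa => aabba => aaa => ba
  | baa
  | baab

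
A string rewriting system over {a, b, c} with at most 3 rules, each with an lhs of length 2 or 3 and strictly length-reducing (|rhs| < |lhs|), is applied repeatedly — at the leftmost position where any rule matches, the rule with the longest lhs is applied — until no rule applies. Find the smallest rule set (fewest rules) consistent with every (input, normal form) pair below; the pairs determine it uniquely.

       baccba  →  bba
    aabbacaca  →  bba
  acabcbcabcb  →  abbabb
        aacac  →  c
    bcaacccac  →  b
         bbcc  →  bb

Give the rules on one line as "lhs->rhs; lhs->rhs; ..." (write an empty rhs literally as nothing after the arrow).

  | baccba => bcba => bba
  | aabbacaca => bbacaca => bbaca => bba
  | acabcbcabcb => abcbcabcb => abbcabcb => abbabcb => abbabb
  | aacac => cac => c

aa->; ac->; bc->b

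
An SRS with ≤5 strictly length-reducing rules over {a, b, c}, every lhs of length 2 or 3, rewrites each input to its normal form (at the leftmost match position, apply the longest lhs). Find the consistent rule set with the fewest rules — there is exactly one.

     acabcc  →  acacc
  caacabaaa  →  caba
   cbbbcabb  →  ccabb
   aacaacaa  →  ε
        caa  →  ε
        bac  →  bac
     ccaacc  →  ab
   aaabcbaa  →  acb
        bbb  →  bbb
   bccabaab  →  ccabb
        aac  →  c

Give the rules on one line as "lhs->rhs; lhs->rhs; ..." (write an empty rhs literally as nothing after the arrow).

aa->; bc->c; caa->; ccc->ab

  | acabcc => acacc
  | caacabaaa => cabaaa => caba
  | cbbbcabb => cbbcabb => cbcabb => ccabb
  | aacaacaa => caacaa => caa => ε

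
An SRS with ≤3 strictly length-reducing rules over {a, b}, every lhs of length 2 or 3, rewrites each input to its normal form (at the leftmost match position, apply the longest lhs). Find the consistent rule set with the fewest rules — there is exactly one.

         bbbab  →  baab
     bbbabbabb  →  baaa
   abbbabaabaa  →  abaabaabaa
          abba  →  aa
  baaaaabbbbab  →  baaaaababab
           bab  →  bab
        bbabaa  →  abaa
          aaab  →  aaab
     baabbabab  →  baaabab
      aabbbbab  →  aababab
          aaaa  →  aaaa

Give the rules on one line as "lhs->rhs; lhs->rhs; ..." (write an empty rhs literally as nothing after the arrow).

  | bbbab => baab
  | bbbabbabb => baabbabb => baaabb => baaa
  | abbbabaabaa => abaabaabaa
  | abba => aa

bb->; bbb->ba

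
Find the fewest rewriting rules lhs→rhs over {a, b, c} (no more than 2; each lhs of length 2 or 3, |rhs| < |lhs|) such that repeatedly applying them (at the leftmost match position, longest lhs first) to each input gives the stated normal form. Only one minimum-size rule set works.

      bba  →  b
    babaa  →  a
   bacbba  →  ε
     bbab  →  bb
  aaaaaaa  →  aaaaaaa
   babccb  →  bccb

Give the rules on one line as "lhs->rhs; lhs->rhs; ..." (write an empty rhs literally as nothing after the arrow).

ba->; cbb->b

  | bba => b
  | babaa => baa => a
  | bacbba => cbba => ba => ε
  | bbab => bb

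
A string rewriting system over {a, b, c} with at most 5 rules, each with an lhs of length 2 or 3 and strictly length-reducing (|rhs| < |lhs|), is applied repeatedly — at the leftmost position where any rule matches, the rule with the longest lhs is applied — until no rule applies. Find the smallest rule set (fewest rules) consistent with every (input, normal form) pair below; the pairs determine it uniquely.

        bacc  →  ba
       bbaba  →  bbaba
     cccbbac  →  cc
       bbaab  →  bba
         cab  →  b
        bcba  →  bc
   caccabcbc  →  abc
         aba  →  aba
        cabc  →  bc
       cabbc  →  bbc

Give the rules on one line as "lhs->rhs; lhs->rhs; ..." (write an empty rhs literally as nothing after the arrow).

aa->c; ac->a; ca->; cb->a

  | bacc => bac => ba
  | bbaba
  | cccbbac => ccabac => cbac => aac => cc
  | bbaab => bbcb => bba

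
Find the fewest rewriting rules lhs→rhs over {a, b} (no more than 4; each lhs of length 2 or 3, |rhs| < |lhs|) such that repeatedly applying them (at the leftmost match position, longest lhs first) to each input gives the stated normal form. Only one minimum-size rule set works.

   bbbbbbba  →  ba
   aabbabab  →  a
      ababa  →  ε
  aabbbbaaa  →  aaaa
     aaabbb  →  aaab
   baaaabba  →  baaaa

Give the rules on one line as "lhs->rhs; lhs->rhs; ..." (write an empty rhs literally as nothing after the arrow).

aba->b; bb->; bba->

  | bbbbbbba => bbbbba => bbba => ba
  | aabbabab => aabab => abb => a
  | ababa => bba => ε
  | aabbbbaaa => aabbaaa => aaaa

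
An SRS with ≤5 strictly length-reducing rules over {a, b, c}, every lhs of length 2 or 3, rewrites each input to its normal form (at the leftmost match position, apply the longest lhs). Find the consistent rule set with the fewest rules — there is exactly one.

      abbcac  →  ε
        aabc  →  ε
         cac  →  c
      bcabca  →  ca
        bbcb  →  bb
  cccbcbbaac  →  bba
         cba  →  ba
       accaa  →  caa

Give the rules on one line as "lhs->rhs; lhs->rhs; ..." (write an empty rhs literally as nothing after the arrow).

ab->; ac->; bc->; cb->b

  | abbcac => bcac => ac => ε
  | aabc => ac => ε
  | cac => c
  | bcabca => abca => ca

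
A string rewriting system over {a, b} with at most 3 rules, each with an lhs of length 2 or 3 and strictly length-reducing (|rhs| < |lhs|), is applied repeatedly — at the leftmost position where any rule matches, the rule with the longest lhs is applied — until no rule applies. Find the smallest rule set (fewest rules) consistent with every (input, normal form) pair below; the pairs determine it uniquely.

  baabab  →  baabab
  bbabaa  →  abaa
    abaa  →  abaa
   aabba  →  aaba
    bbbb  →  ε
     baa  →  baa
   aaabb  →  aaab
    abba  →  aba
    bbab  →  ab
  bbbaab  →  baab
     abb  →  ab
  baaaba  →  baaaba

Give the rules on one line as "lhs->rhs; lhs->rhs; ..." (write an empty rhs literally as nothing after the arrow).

abb->ab; bb->

  | baabab
  | bbabaa => abaa
  | abaa
  | aabba => aaba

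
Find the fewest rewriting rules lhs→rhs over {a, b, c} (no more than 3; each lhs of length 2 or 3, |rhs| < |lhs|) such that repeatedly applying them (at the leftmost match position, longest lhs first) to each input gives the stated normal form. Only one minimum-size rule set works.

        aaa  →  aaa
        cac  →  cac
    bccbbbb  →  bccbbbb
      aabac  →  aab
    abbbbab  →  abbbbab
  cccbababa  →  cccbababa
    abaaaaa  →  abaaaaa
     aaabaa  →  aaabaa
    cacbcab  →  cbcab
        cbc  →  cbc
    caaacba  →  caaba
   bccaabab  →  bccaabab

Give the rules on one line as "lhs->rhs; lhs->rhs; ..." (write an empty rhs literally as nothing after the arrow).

acb->b; bac->b

  | aaa
  | cac
  | bccbbbb
  | aabac => aab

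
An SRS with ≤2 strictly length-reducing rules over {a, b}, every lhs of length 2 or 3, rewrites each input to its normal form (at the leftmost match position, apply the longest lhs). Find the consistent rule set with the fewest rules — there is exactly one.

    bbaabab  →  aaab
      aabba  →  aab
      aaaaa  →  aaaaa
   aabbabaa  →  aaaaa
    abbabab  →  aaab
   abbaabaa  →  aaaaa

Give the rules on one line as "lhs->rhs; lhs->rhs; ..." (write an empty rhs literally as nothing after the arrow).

ba->; bab->aa

  | bbaabab => babab => aaab
  | aabba => aab
  | aaaaa
  | aabbabaa => aabaaaa => aaaaa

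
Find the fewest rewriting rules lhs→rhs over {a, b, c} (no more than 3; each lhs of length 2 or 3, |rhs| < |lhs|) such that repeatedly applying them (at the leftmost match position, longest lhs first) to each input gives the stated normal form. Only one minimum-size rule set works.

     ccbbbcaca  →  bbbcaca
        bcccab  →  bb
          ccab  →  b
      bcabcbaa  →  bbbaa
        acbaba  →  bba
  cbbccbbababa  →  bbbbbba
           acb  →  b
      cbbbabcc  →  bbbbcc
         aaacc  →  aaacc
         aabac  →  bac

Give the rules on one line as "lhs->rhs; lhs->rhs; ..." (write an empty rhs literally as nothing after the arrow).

  | ccbbbcaca => cbbbcaca => bbbcaca
  | bcccab => bcccb => bccb => bcb => bb
  | ccab => ccb => cb => b
  | bcabcbaa => bcbcbaa => bbcbaa => bbbaa

ab->b; cb->b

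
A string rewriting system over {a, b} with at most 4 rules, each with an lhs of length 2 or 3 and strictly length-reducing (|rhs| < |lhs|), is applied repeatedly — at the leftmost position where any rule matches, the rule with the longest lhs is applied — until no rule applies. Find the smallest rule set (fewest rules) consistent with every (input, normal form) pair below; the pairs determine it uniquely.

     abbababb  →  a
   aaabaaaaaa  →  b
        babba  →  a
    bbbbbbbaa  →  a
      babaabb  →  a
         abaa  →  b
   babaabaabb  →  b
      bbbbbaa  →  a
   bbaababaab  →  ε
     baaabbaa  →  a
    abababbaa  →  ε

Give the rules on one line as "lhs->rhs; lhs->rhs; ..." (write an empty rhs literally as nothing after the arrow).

aa->b; ba->; bb->

  | abbababb => aababb => bbabb => abb => a
  | aaabaaaaaa => babaaaaaa => baaaaaa => aaaaa => baaa => aa => b
  | babba => bba => a
  | bbbbbbbaa => bbbbbaa => bbbaa => baa => a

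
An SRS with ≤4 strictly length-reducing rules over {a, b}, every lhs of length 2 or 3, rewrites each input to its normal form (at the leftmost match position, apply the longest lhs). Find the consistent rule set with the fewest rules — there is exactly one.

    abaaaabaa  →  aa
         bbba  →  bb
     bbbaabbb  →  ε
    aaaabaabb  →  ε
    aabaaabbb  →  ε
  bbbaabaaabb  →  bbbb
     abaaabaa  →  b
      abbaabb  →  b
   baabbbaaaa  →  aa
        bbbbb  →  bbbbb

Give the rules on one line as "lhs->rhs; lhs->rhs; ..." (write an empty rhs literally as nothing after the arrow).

aaa->bb; ab->; ba->; bab->a

  | abaaaabaa => aaaabaa => bbabaa => baaa => aa
  | bbba => bb
  | bbbaabbb => bbabbb => babb => ab => ε
  | aaaabaabb => bbabaabb => baaabb => aabb => ab => ε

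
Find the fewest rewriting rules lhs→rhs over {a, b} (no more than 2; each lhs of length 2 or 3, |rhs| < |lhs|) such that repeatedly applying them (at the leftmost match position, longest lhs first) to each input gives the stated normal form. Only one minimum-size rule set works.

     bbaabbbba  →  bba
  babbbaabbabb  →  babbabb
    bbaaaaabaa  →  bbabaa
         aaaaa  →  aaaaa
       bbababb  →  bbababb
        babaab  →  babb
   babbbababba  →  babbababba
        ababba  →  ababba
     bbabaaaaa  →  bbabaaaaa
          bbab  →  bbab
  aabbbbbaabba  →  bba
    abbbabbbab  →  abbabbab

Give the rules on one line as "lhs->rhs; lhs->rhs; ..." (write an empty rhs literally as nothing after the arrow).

  | bbaabbbba => bbbbbba => bbbbba => bbbba => bbba => bba
  | babbbaabbabb => babbaabbabb => babbbbabb => babbbabb => babbabb
  | bbaaaaabaa => bbaaabaa => bbabaa
  | aaaaa

aab->b; bbb->bb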